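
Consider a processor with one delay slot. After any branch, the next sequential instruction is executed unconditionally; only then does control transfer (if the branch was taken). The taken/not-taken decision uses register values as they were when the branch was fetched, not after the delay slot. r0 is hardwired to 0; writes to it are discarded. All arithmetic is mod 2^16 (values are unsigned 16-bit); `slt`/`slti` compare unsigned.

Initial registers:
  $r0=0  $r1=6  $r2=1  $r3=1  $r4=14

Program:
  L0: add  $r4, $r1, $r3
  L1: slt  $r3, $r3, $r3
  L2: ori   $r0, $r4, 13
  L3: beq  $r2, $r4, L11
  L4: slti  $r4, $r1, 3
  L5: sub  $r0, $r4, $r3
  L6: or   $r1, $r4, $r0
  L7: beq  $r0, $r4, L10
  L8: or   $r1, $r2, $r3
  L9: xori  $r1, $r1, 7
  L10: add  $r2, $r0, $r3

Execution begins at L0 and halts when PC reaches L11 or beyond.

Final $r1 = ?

1

[0] add  $r4, $r1, $r3  →  {$r0:0, $r1:6, $r2:1, $r3:1, $r4:7}
[1] slt  $r3, $r3, $r3  →  {$r0:0, $r1:6, $r2:1, $r3:0, $r4:7}
[2] ori   $r0, $r4, 13  →  {$r0:0, $r1:6, $r2:1, $r3:0, $r4:7}
[3] beq  $r2, $r4, L11  →  {$r0:0, $r1:6, $r2:1, $r3:0, $r4:7}  ⟨branch fallthrough⟩
[4] slti  $r4, $r1, 3  →  {$r0:0, $r1:6, $r2:1, $r3:0, $r4:0}
[5] sub  $r0, $r4, $r3  →  {$r0:0, $r1:6, $r2:1, $r3:0, $r4:0}
[6] or   $r1, $r4, $r0  →  {$r0:0, $r1:0, $r2:1, $r3:0, $r4:0}
[7] beq  $r0, $r4, L10  →  {$r0:0, $r1:0, $r2:1, $r3:0, $r4:0}  ⟨branch taken⟩
[8] or   $r1, $r2, $r3  →  {$r0:0, $r1:1, $r2:1, $r3:0, $r4:0}
[10] add  $r2, $r0, $r3  →  {$r0:0, $r1:1, $r2:0, $r3:0, $r4:0}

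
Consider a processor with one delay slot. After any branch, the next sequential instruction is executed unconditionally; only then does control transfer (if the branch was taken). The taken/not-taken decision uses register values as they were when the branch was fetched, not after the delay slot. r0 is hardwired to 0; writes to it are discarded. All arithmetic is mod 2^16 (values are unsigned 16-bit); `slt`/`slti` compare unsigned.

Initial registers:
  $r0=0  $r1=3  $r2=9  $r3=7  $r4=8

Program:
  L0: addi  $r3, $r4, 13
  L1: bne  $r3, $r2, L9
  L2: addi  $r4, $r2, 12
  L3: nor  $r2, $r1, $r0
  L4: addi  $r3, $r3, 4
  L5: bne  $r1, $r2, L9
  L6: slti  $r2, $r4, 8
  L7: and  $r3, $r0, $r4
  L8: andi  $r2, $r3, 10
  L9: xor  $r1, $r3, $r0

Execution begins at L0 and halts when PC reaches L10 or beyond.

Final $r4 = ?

#0 addi  $r3, $r4, 13 ; 0/3/9/21/8
#1 bne  $r3, $r2, L9 ; 0/3/9/21/8 ; →target
#2 addi  $r4, $r2, 12 ; 0/3/9/21/21
#9 xor  $r1, $r3, $r0 ; 0/21/9/21/21

21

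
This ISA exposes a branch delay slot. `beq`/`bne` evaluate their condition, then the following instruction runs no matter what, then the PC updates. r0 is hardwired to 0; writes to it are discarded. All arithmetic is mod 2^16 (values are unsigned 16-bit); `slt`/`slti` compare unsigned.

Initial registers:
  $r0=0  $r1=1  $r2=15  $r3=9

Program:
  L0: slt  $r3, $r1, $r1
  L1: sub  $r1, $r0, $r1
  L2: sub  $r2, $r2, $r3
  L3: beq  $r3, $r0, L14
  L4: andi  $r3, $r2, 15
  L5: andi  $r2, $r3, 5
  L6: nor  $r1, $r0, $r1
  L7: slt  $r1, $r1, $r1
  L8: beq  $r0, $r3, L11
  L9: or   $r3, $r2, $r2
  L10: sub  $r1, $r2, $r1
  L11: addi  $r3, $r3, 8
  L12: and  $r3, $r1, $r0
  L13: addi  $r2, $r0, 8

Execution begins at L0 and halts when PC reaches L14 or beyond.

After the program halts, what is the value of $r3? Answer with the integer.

[0] slt  $r3, $r1, $r1  →  {$r0:0, $r1:1, $r2:15, $r3:0}
[1] sub  $r1, $r0, $r1  →  {$r0:0, $r1:65535, $r2:15, $r3:0}
[2] sub  $r2, $r2, $r3  →  {$r0:0, $r1:65535, $r2:15, $r3:0}
[3] beq  $r3, $r0, L14  →  {$r0:0, $r1:65535, $r2:15, $r3:0}  ⟨branch taken⟩
[4] andi  $r3, $r2, 15  →  {$r0:0, $r1:65535, $r2:15, $r3:15}

15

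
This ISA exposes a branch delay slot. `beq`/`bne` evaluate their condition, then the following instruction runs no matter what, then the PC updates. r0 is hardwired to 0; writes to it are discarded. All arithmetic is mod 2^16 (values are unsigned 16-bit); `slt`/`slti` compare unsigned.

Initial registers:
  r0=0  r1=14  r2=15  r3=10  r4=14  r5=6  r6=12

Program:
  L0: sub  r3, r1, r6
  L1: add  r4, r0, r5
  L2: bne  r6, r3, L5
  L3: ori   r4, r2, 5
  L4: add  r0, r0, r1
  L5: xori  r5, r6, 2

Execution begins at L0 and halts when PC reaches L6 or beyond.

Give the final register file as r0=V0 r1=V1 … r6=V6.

r0=0 r1=14 r2=15 r3=2 r4=15 r5=14 r6=12

#0 sub  r3, r1, r6 ; 0/14/15/2/14/6/12
#1 add  r4, r0, r5 ; 0/14/15/2/6/6/12
#2 bne  r6, r3, L5 ; 0/14/15/2/6/6/12 ; →target
#3 ori   r4, r2, 5 ; 0/14/15/2/15/6/12
#5 xori  r5, r6, 2 ; 0/14/15/2/15/14/12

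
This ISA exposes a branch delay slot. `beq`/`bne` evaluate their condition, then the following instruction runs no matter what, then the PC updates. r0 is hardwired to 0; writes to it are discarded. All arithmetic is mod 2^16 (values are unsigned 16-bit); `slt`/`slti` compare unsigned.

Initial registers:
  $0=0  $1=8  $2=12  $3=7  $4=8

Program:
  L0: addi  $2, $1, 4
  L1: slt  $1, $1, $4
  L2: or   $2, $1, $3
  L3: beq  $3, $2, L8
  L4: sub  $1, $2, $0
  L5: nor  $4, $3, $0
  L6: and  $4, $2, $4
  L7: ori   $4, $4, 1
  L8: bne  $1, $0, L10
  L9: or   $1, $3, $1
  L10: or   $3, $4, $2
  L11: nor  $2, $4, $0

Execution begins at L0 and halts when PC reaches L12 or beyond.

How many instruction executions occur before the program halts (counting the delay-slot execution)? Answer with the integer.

9

  step pc=0: addi  $2, $1, 4  regs=(0,8,12,7,8)
  step pc=1: slt  $1, $1, $4  regs=(0,0,12,7,8)
  step pc=2: or   $2, $1, $3  regs=(0,0,7,7,8)
  step pc=3: beq  $3, $2, L8  cond=T  regs=(0,0,7,7,8)
  step pc=4: sub  $1, $2, $0  regs=(0,7,7,7,8)
  step pc=8: bne  $1, $0, L10  cond=T  regs=(0,7,7,7,8)
  step pc=9: or   $1, $3, $1  regs=(0,7,7,7,8)
  step pc=10: or   $3, $4, $2  regs=(0,7,7,15,8)
  step pc=11: nor  $2, $4, $0  regs=(0,7,65527,15,8)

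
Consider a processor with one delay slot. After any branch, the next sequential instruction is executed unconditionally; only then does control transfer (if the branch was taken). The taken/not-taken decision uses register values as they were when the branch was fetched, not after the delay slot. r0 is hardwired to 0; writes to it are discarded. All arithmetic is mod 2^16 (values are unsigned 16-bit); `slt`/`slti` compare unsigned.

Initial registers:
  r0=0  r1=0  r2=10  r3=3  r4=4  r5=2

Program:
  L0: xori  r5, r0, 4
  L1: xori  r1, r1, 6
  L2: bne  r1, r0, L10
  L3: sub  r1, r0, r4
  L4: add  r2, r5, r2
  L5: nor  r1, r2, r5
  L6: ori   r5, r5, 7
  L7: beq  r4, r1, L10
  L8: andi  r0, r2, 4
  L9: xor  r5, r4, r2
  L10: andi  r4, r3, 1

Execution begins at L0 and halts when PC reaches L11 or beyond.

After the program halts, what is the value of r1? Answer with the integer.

#0 xori  r5, r0, 4 ; 0/0/10/3/4/4
#1 xori  r1, r1, 6 ; 0/6/10/3/4/4
#2 bne  r1, r0, L10 ; 0/6/10/3/4/4 ; →target
#3 sub  r1, r0, r4 ; 0/65532/10/3/4/4
#10 andi  r4, r3, 1 ; 0/65532/10/3/1/4

65532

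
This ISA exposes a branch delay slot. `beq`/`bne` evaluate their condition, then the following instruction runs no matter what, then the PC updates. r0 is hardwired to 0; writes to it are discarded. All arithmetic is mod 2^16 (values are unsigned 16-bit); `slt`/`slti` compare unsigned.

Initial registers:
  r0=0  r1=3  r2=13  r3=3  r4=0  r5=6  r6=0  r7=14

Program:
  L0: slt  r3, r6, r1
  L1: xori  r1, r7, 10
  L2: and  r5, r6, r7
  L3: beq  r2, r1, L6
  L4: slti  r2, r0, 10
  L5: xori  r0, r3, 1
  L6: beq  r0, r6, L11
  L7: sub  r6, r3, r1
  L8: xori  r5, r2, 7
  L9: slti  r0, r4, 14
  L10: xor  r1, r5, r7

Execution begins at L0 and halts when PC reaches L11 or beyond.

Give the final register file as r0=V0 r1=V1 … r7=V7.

r0=0 r1=4 r2=1 r3=1 r4=0 r5=0 r6=65533 r7=14

[0] slt  r3, r6, r1  →  {r0:0, r1:3, r2:13, r3:1, r4:0, r5:6, r6:0, r7:14}
[1] xori  r1, r7, 10  →  {r0:0, r1:4, r2:13, r3:1, r4:0, r5:6, r6:0, r7:14}
[2] and  r5, r6, r7  →  {r0:0, r1:4, r2:13, r3:1, r4:0, r5:0, r6:0, r7:14}
[3] beq  r2, r1, L6  →  {r0:0, r1:4, r2:13, r3:1, r4:0, r5:0, r6:0, r7:14}  ⟨branch fallthrough⟩
[4] slti  r2, r0, 10  →  {r0:0, r1:4, r2:1, r3:1, r4:0, r5:0, r6:0, r7:14}
[5] xori  r0, r3, 1  →  {r0:0, r1:4, r2:1, r3:1, r4:0, r5:0, r6:0, r7:14}
[6] beq  r0, r6, L11  →  {r0:0, r1:4, r2:1, r3:1, r4:0, r5:0, r6:0, r7:14}  ⟨branch taken⟩
[7] sub  r6, r3, r1  →  {r0:0, r1:4, r2:1, r3:1, r4:0, r5:0, r6:65533, r7:14}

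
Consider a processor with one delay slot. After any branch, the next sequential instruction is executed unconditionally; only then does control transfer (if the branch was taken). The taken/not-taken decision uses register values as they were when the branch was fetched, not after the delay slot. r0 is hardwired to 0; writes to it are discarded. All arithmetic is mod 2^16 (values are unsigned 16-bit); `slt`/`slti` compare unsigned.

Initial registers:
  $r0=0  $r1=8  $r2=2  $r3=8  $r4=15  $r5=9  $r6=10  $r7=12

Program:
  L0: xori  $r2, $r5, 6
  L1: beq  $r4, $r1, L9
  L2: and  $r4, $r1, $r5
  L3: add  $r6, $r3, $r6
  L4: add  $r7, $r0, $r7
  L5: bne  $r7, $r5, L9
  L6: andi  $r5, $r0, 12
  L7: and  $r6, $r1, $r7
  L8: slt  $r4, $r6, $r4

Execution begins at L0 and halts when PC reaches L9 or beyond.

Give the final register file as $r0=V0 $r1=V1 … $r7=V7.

$r0=0 $r1=8 $r2=15 $r3=8 $r4=8 $r5=0 $r6=18 $r7=12

#0 xori  $r2, $r5, 6 ; 0/8/15/8/15/9/10/12
#1 beq  $r4, $r1, L9 ; 0/8/15/8/15/9/10/12 ; →fallthru
#2 and  $r4, $r1, $r5 ; 0/8/15/8/8/9/10/12
#3 add  $r6, $r3, $r6 ; 0/8/15/8/8/9/18/12
#4 add  $r7, $r0, $r7 ; 0/8/15/8/8/9/18/12
#5 bne  $r7, $r5, L9 ; 0/8/15/8/8/9/18/12 ; →target
#6 andi  $r5, $r0, 12 ; 0/8/15/8/8/0/18/12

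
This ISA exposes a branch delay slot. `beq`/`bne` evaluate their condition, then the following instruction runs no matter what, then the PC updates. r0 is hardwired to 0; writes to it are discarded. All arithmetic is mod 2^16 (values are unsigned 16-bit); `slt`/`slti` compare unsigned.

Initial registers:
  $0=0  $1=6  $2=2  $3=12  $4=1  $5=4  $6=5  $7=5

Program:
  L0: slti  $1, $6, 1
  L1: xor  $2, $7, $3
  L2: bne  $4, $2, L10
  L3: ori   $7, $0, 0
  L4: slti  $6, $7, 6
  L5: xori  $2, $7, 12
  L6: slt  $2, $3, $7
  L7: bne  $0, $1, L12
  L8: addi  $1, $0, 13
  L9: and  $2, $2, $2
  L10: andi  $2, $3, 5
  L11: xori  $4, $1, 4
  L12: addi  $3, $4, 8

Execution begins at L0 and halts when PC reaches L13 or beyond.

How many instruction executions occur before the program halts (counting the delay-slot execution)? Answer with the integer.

[0] slti  $1, $6, 1  →  {$0:0, $1:0, $2:2, $3:12, $4:1, $5:4, $6:5, $7:5}
[1] xor  $2, $7, $3  →  {$0:0, $1:0, $2:9, $3:12, $4:1, $5:4, $6:5, $7:5}
[2] bne  $4, $2, L10  →  {$0:0, $1:0, $2:9, $3:12, $4:1, $5:4, $6:5, $7:5}  ⟨branch taken⟩
[3] ori   $7, $0, 0  →  {$0:0, $1:0, $2:9, $3:12, $4:1, $5:4, $6:5, $7:0}
[10] andi  $2, $3, 5  →  {$0:0, $1:0, $2:4, $3:12, $4:1, $5:4, $6:5, $7:0}
[11] xori  $4, $1, 4  →  {$0:0, $1:0, $2:4, $3:12, $4:4, $5:4, $6:5, $7:0}
[12] addi  $3, $4, 8  →  {$0:0, $1:0, $2:4, $3:12, $4:4, $5:4, $6:5, $7:0}

7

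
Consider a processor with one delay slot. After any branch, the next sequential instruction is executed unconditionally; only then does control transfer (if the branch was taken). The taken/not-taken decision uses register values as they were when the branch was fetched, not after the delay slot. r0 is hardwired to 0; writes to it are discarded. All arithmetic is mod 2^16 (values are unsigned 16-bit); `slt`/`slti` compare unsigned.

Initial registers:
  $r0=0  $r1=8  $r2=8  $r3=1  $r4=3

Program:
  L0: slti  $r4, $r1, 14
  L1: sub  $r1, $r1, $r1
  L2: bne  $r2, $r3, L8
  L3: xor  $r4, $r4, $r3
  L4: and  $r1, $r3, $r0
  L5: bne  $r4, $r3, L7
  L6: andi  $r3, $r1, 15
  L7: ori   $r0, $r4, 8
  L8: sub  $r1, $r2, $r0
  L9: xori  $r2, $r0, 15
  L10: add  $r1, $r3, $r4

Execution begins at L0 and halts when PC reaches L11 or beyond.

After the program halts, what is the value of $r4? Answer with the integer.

0

#0 slti  $r4, $r1, 14 ; 0/8/8/1/1
#1 sub  $r1, $r1, $r1 ; 0/0/8/1/1
#2 bne  $r2, $r3, L8 ; 0/0/8/1/1 ; →target
#3 xor  $r4, $r4, $r3 ; 0/0/8/1/0
#8 sub  $r1, $r2, $r0 ; 0/8/8/1/0
#9 xori  $r2, $r0, 15 ; 0/8/15/1/0
#10 add  $r1, $r3, $r4 ; 0/1/15/1/0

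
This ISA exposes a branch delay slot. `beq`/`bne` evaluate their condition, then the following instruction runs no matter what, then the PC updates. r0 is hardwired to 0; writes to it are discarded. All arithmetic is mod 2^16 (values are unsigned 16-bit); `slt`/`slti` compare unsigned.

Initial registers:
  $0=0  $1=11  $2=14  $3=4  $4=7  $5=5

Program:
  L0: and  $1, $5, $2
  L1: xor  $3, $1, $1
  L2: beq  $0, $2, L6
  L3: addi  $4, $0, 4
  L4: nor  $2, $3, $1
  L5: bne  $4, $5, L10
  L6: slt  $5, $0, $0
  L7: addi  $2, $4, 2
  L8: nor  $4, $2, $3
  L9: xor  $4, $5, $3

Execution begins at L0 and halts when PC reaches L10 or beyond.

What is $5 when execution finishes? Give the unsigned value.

  step pc=0: and  $1, $5, $2  regs=(0,4,14,4,7,5)
  step pc=1: xor  $3, $1, $1  regs=(0,4,14,0,7,5)
  step pc=2: beq  $0, $2, L6  cond=F  regs=(0,4,14,0,7,5)
  step pc=3: addi  $4, $0, 4  regs=(0,4,14,0,4,5)
  step pc=4: nor  $2, $3, $1  regs=(0,4,65531,0,4,5)
  step pc=5: bne  $4, $5, L10  cond=T  regs=(0,4,65531,0,4,5)
  step pc=6: slt  $5, $0, $0  regs=(0,4,65531,0,4,0)

0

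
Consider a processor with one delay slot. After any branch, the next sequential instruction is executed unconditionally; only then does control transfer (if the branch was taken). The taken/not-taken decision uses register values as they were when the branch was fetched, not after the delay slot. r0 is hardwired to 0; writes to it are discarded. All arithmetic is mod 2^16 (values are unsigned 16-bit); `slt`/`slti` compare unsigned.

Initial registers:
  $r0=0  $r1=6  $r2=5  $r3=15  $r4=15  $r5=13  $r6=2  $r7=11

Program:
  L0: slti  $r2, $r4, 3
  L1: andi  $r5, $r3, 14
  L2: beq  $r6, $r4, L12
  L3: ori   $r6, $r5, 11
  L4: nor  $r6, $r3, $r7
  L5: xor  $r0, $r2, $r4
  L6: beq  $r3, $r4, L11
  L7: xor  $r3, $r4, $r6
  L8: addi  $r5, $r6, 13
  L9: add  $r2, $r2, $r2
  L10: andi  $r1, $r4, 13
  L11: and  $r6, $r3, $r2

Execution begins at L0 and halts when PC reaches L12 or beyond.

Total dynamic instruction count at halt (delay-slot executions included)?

9

  step pc=0: slti  $r2, $r4, 3  regs=(0,6,0,15,15,13,2,11)
  step pc=1: andi  $r5, $r3, 14  regs=(0,6,0,15,15,14,2,11)
  step pc=2: beq  $r6, $r4, L12  cond=F  regs=(0,6,0,15,15,14,2,11)
  step pc=3: ori   $r6, $r5, 11  regs=(0,6,0,15,15,14,15,11)
  step pc=4: nor  $r6, $r3, $r7  regs=(0,6,0,15,15,14,65520,11)
  step pc=5: xor  $r0, $r2, $r4  regs=(0,6,0,15,15,14,65520,11)
  step pc=6: beq  $r3, $r4, L11  cond=T  regs=(0,6,0,15,15,14,65520,11)
  step pc=7: xor  $r3, $r4, $r6  regs=(0,6,0,65535,15,14,65520,11)
  step pc=11: and  $r6, $r3, $r2  regs=(0,6,0,65535,15,14,0,11)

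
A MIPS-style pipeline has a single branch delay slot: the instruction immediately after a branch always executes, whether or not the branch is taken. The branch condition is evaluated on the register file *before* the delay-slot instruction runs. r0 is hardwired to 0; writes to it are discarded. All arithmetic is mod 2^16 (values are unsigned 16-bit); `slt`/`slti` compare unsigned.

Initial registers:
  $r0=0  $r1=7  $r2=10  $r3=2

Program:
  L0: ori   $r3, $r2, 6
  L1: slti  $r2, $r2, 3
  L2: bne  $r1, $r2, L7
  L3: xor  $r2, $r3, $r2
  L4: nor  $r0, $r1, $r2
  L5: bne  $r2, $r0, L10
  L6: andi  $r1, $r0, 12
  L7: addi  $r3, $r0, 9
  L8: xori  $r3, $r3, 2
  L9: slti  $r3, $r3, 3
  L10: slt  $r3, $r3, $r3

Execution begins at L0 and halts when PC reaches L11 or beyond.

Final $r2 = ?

14

  step pc=0: ori   $r3, $r2, 6  regs=(0,7,10,14)
  step pc=1: slti  $r2, $r2, 3  regs=(0,7,0,14)
  step pc=2: bne  $r1, $r2, L7  cond=T  regs=(0,7,0,14)
  step pc=3: xor  $r2, $r3, $r2  regs=(0,7,14,14)
  step pc=7: addi  $r3, $r0, 9  regs=(0,7,14,9)
  step pc=8: xori  $r3, $r3, 2  regs=(0,7,14,11)
  step pc=9: slti  $r3, $r3, 3  regs=(0,7,14,0)
  step pc=10: slt  $r3, $r3, $r3  regs=(0,7,14,0)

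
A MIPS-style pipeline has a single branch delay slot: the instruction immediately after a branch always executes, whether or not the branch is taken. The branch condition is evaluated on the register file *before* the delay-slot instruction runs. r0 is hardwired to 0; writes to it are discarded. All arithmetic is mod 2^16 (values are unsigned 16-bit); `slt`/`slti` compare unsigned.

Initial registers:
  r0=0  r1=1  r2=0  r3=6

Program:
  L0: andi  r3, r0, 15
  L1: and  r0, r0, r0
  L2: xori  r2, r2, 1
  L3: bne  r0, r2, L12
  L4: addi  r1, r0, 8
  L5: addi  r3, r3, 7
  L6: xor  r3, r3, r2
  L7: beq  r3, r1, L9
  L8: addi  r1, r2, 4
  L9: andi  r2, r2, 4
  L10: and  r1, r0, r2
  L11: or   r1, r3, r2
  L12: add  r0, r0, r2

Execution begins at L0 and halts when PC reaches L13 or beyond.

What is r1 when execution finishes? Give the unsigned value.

8

#0 andi  r3, r0, 15 ; 0/1/0/0
#1 and  r0, r0, r0 ; 0/1/0/0
#2 xori  r2, r2, 1 ; 0/1/1/0
#3 bne  r0, r2, L12 ; 0/1/1/0 ; →target
#4 addi  r1, r0, 8 ; 0/8/1/0
#12 add  r0, r0, r2 ; 0/8/1/0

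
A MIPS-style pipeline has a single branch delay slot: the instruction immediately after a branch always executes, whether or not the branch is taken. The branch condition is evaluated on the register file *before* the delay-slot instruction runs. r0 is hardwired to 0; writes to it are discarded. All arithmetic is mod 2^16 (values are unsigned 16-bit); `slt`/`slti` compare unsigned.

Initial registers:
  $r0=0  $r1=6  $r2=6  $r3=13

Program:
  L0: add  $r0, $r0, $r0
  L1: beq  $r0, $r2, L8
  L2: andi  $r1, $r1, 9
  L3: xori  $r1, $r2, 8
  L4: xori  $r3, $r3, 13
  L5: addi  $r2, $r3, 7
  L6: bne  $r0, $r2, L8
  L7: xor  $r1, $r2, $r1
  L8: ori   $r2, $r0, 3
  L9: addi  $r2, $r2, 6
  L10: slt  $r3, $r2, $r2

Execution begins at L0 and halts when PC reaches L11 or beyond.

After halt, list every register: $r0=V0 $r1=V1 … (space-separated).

$r0=0 $r1=9 $r2=9 $r3=0

[0] add  $r0, $r0, $r0  →  {$r0:0, $r1:6, $r2:6, $r3:13}
[1] beq  $r0, $r2, L8  →  {$r0:0, $r1:6, $r2:6, $r3:13}  ⟨branch fallthrough⟩
[2] andi  $r1, $r1, 9  →  {$r0:0, $r1:0, $r2:6, $r3:13}
[3] xori  $r1, $r2, 8  →  {$r0:0, $r1:14, $r2:6, $r3:13}
[4] xori  $r3, $r3, 13  →  {$r0:0, $r1:14, $r2:6, $r3:0}
[5] addi  $r2, $r3, 7  →  {$r0:0, $r1:14, $r2:7, $r3:0}
[6] bne  $r0, $r2, L8  →  {$r0:0, $r1:14, $r2:7, $r3:0}  ⟨branch taken⟩
[7] xor  $r1, $r2, $r1  →  {$r0:0, $r1:9, $r2:7, $r3:0}
[8] ori   $r2, $r0, 3  →  {$r0:0, $r1:9, $r2:3, $r3:0}
[9] addi  $r2, $r2, 6  →  {$r0:0, $r1:9, $r2:9, $r3:0}
[10] slt  $r3, $r2, $r2  →  {$r0:0, $r1:9, $r2:9, $r3:0}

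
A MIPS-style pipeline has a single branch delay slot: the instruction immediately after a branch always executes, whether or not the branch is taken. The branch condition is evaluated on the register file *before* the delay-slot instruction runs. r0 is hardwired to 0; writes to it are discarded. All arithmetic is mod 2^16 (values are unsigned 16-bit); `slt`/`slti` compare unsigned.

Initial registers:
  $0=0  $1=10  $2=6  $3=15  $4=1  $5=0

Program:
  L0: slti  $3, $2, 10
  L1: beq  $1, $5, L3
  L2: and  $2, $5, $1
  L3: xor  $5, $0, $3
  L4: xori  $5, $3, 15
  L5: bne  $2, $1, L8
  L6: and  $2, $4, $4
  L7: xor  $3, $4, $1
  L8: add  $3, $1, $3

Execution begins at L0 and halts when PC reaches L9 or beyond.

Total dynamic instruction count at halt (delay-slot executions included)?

[0] slti  $3, $2, 10  →  {$0:0, $1:10, $2:6, $3:1, $4:1, $5:0}
[1] beq  $1, $5, L3  →  {$0:0, $1:10, $2:6, $3:1, $4:1, $5:0}  ⟨branch fallthrough⟩
[2] and  $2, $5, $1  →  {$0:0, $1:10, $2:0, $3:1, $4:1, $5:0}
[3] xor  $5, $0, $3  →  {$0:0, $1:10, $2:0, $3:1, $4:1, $5:1}
[4] xori  $5, $3, 15  →  {$0:0, $1:10, $2:0, $3:1, $4:1, $5:14}
[5] bne  $2, $1, L8  →  {$0:0, $1:10, $2:0, $3:1, $4:1, $5:14}  ⟨branch taken⟩
[6] and  $2, $4, $4  →  {$0:0, $1:10, $2:1, $3:1, $4:1, $5:14}
[8] add  $3, $1, $3  →  {$0:0, $1:10, $2:1, $3:11, $4:1, $5:14}

8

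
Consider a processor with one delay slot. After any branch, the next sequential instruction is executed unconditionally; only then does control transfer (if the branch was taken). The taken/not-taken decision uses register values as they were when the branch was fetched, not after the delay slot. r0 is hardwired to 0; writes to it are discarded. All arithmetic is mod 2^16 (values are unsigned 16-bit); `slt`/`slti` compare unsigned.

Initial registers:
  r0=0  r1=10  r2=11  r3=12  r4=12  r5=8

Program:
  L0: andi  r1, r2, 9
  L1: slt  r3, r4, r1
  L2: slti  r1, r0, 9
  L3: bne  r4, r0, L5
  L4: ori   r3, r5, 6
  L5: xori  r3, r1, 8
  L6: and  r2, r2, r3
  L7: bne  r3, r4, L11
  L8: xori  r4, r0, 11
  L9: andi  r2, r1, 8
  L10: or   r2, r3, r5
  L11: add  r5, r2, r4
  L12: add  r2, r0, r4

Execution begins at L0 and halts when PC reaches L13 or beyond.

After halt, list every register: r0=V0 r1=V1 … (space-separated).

r0=0 r1=1 r2=11 r3=9 r4=11 r5=20

#0 andi  r1, r2, 9 ; 0/9/11/12/12/8
#1 slt  r3, r4, r1 ; 0/9/11/0/12/8
#2 slti  r1, r0, 9 ; 0/1/11/0/12/8
#3 bne  r4, r0, L5 ; 0/1/11/0/12/8 ; →target
#4 ori   r3, r5, 6 ; 0/1/11/14/12/8
#5 xori  r3, r1, 8 ; 0/1/11/9/12/8
#6 and  r2, r2, r3 ; 0/1/9/9/12/8
#7 bne  r3, r4, L11 ; 0/1/9/9/12/8 ; →target
#8 xori  r4, r0, 11 ; 0/1/9/9/11/8
#11 add  r5, r2, r4 ; 0/1/9/9/11/20
#12 add  r2, r0, r4 ; 0/1/11/9/11/20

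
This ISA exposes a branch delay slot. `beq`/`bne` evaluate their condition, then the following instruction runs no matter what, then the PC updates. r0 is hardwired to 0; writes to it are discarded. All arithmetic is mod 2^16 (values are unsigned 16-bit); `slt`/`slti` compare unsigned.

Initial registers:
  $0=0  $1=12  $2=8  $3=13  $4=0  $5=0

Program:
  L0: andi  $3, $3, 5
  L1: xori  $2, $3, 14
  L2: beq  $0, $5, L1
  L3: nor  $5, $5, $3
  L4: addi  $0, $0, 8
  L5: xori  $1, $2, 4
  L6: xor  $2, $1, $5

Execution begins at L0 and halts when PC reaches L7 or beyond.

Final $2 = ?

PC=0  andi  $3, $3, 5        | $0=0 $1=12 $2=8 $3=5 $4=0 $5=0
PC=1  xori  $2, $3, 14       | $0=0 $1=12 $2=11 $3=5 $4=0 $5=0
PC=2  beq  $0, $5, L1        | $0=0 $1=12 $2=11 $3=5 $4=0 $5=0  [TAKEN]
PC=3  nor  $5, $5, $3        | $0=0 $1=12 $2=11 $3=5 $4=0 $5=65530
PC=1  xori  $2, $3, 14       | $0=0 $1=12 $2=11 $3=5 $4=0 $5=65530
PC=2  beq  $0, $5, L1        | $0=0 $1=12 $2=11 $3=5 $4=0 $5=65530  [not taken]
PC=3  nor  $5, $5, $3        | $0=0 $1=12 $2=11 $3=5 $4=0 $5=0
PC=4  addi  $0, $0, 8        | $0=0 $1=12 $2=11 $3=5 $4=0 $5=0
PC=5  xori  $1, $2, 4        | $0=0 $1=15 $2=11 $3=5 $4=0 $5=0
PC=6  xor  $2, $1, $5        | $0=0 $1=15 $2=15 $3=5 $4=0 $5=0

15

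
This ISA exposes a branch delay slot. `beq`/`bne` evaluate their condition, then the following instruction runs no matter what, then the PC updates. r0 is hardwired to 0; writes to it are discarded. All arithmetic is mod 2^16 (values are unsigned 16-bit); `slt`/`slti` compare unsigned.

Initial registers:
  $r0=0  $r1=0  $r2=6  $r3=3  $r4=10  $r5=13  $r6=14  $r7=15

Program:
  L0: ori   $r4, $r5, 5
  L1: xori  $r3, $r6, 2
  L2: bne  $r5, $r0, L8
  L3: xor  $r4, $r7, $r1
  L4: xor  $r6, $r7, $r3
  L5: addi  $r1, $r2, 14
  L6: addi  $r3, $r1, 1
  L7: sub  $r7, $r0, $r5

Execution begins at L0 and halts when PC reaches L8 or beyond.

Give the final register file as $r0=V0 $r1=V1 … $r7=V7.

[0] ori   $r4, $r5, 5  →  {$r0:0, $r1:0, $r2:6, $r3:3, $r4:13, $r5:13, $r6:14, $r7:15}
[1] xori  $r3, $r6, 2  →  {$r0:0, $r1:0, $r2:6, $r3:12, $r4:13, $r5:13, $r6:14, $r7:15}
[2] bne  $r5, $r0, L8  →  {$r0:0, $r1:0, $r2:6, $r3:12, $r4:13, $r5:13, $r6:14, $r7:15}  ⟨branch taken⟩
[3] xor  $r4, $r7, $r1  →  {$r0:0, $r1:0, $r2:6, $r3:12, $r4:15, $r5:13, $r6:14, $r7:15}

$r0=0 $r1=0 $r2=6 $r3=12 $r4=15 $r5=13 $r6=14 $r7=15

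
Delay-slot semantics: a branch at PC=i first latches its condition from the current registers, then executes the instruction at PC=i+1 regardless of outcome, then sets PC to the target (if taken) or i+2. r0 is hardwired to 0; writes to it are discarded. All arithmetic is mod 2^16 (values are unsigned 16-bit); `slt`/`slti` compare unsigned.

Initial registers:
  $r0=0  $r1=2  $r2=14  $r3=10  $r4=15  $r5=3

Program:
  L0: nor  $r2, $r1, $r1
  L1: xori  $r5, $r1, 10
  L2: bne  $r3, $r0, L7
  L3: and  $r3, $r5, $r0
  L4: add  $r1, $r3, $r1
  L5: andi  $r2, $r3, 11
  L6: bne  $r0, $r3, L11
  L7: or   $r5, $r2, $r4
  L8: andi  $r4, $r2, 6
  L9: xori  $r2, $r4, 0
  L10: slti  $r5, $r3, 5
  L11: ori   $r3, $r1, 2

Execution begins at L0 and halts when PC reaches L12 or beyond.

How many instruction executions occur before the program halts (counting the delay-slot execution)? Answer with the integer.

9

[0] nor  $r2, $r1, $r1  →  {$r0:0, $r1:2, $r2:65533, $r3:10, $r4:15, $r5:3}
[1] xori  $r5, $r1, 10  →  {$r0:0, $r1:2, $r2:65533, $r3:10, $r4:15, $r5:8}
[2] bne  $r3, $r0, L7  →  {$r0:0, $r1:2, $r2:65533, $r3:10, $r4:15, $r5:8}  ⟨branch taken⟩
[3] and  $r3, $r5, $r0  →  {$r0:0, $r1:2, $r2:65533, $r3:0, $r4:15, $r5:8}
[7] or   $r5, $r2, $r4  →  {$r0:0, $r1:2, $r2:65533, $r3:0, $r4:15, $r5:65535}
[8] andi  $r4, $r2, 6  →  {$r0:0, $r1:2, $r2:65533, $r3:0, $r4:4, $r5:65535}
[9] xori  $r2, $r4, 0  →  {$r0:0, $r1:2, $r2:4, $r3:0, $r4:4, $r5:65535}
[10] slti  $r5, $r3, 5  →  {$r0:0, $r1:2, $r2:4, $r3:0, $r4:4, $r5:1}
[11] ori   $r3, $r1, 2  →  {$r0:0, $r1:2, $r2:4, $r3:2, $r4:4, $r5:1}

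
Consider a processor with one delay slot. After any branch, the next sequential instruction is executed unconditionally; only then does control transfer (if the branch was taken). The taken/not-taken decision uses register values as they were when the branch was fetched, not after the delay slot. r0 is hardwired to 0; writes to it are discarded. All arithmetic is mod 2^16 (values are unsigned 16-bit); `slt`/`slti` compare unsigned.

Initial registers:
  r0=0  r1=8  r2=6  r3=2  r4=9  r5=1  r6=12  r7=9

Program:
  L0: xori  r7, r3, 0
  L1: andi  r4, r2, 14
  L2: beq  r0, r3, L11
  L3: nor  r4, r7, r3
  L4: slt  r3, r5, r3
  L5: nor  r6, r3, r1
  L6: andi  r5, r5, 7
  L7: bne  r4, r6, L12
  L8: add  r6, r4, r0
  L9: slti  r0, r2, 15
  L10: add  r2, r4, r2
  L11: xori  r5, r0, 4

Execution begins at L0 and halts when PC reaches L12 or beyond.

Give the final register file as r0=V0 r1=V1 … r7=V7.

[0] xori  r7, r3, 0  →  {r0:0, r1:8, r2:6, r3:2, r4:9, r5:1, r6:12, r7:2}
[1] andi  r4, r2, 14  →  {r0:0, r1:8, r2:6, r3:2, r4:6, r5:1, r6:12, r7:2}
[2] beq  r0, r3, L11  →  {r0:0, r1:8, r2:6, r3:2, r4:6, r5:1, r6:12, r7:2}  ⟨branch fallthrough⟩
[3] nor  r4, r7, r3  →  {r0:0, r1:8, r2:6, r3:2, r4:65533, r5:1, r6:12, r7:2}
[4] slt  r3, r5, r3  →  {r0:0, r1:8, r2:6, r3:1, r4:65533, r5:1, r6:12, r7:2}
[5] nor  r6, r3, r1  →  {r0:0, r1:8, r2:6, r3:1, r4:65533, r5:1, r6:65526, r7:2}
[6] andi  r5, r5, 7  →  {r0:0, r1:8, r2:6, r3:1, r4:65533, r5:1, r6:65526, r7:2}
[7] bne  r4, r6, L12  →  {r0:0, r1:8, r2:6, r3:1, r4:65533, r5:1, r6:65526, r7:2}  ⟨branch taken⟩
[8] add  r6, r4, r0  →  {r0:0, r1:8, r2:6, r3:1, r4:65533, r5:1, r6:65533, r7:2}

r0=0 r1=8 r2=6 r3=1 r4=65533 r5=1 r6=65533 r7=2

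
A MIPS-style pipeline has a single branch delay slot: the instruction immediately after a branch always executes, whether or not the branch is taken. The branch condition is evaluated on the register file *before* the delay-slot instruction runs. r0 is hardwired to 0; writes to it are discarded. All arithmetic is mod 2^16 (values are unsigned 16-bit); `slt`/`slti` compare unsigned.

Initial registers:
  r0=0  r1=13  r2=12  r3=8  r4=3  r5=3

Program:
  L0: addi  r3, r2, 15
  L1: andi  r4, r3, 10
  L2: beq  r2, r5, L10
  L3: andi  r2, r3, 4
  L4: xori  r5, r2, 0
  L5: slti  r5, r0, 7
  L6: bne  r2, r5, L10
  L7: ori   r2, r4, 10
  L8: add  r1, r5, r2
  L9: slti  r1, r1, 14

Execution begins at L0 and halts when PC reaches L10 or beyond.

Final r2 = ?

10

#0 addi  r3, r2, 15 ; 0/13/12/27/3/3
#1 andi  r4, r3, 10 ; 0/13/12/27/10/3
#2 beq  r2, r5, L10 ; 0/13/12/27/10/3 ; →fallthru
#3 andi  r2, r3, 4 ; 0/13/0/27/10/3
#4 xori  r5, r2, 0 ; 0/13/0/27/10/0
#5 slti  r5, r0, 7 ; 0/13/0/27/10/1
#6 bne  r2, r5, L10 ; 0/13/0/27/10/1 ; →target
#7 ori   r2, r4, 10 ; 0/13/10/27/10/1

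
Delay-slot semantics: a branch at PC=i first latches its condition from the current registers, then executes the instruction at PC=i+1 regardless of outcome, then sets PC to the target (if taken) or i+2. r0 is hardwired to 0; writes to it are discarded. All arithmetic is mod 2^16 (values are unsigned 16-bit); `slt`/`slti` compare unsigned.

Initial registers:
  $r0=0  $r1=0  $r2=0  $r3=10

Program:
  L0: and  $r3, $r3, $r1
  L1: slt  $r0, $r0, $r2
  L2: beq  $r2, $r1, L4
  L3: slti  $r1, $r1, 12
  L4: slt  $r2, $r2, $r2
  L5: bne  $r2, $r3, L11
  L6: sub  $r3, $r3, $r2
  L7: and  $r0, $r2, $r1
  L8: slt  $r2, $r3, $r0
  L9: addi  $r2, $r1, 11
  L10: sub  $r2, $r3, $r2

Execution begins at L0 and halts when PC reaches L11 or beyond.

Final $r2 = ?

65524

PC=0  and  $r3, $r3, $r1     | $r0=0 $r1=0 $r2=0 $r3=0
PC=1  slt  $r0, $r0, $r2     | $r0=0 $r1=0 $r2=0 $r3=0
PC=2  beq  $r2, $r1, L4      | $r0=0 $r1=0 $r2=0 $r3=0  [TAKEN]
PC=3  slti  $r1, $r1, 12     | $r0=0 $r1=1 $r2=0 $r3=0
PC=4  slt  $r2, $r2, $r2     | $r0=0 $r1=1 $r2=0 $r3=0
PC=5  bne  $r2, $r3, L11     | $r0=0 $r1=1 $r2=0 $r3=0  [not taken]
PC=6  sub  $r3, $r3, $r2     | $r0=0 $r1=1 $r2=0 $r3=0
PC=7  and  $r0, $r2, $r1     | $r0=0 $r1=1 $r2=0 $r3=0
PC=8  slt  $r2, $r3, $r0     | $r0=0 $r1=1 $r2=0 $r3=0
PC=9  addi  $r2, $r1, 11     | $r0=0 $r1=1 $r2=12 $r3=0
PC=10 sub  $r2, $r3, $r2     | $r0=0 $r1=1 $r2=65524 $r3=0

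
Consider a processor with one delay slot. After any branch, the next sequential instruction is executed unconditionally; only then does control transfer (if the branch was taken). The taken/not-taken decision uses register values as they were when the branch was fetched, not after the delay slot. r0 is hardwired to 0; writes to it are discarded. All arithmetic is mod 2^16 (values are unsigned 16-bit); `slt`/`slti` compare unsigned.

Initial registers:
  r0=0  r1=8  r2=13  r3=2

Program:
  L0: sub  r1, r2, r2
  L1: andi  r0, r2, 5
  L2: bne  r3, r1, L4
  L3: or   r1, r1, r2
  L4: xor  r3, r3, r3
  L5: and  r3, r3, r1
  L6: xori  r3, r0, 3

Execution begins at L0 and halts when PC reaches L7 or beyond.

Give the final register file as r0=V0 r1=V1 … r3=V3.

[0] sub  r1, r2, r2  →  {r0:0, r1:0, r2:13, r3:2}
[1] andi  r0, r2, 5  →  {r0:0, r1:0, r2:13, r3:2}
[2] bne  r3, r1, L4  →  {r0:0, r1:0, r2:13, r3:2}  ⟨branch taken⟩
[3] or   r1, r1, r2  →  {r0:0, r1:13, r2:13, r3:2}
[4] xor  r3, r3, r3  →  {r0:0, r1:13, r2:13, r3:0}
[5] and  r3, r3, r1  →  {r0:0, r1:13, r2:13, r3:0}
[6] xori  r3, r0, 3  →  {r0:0, r1:13, r2:13, r3:3}

r0=0 r1=13 r2=13 r3=3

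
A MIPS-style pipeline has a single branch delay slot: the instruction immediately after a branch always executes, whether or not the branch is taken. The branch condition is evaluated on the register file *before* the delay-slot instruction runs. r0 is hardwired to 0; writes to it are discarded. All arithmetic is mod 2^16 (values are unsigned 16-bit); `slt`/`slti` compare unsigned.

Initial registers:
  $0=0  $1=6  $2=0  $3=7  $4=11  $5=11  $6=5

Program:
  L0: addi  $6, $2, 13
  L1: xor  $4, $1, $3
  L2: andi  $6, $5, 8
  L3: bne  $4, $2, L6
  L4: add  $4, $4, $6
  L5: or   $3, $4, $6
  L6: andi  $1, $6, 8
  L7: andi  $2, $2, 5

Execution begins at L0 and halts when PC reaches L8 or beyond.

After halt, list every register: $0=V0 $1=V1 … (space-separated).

$0=0 $1=8 $2=0 $3=7 $4=9 $5=11 $6=8

PC=0  addi  $6, $2, 13       | $0=0 $1=6 $2=0 $3=7 $4=11 $5=11 $6=13
PC=1  xor  $4, $1, $3        | $0=0 $1=6 $2=0 $3=7 $4=1 $5=11 $6=13
PC=2  andi  $6, $5, 8        | $0=0 $1=6 $2=0 $3=7 $4=1 $5=11 $6=8
PC=3  bne  $4, $2, L6        | $0=0 $1=6 $2=0 $3=7 $4=1 $5=11 $6=8  [TAKEN]
PC=4  add  $4, $4, $6        | $0=0 $1=6 $2=0 $3=7 $4=9 $5=11 $6=8
PC=6  andi  $1, $6, 8        | $0=0 $1=8 $2=0 $3=7 $4=9 $5=11 $6=8
PC=7  andi  $2, $2, 5        | $0=0 $1=8 $2=0 $3=7 $4=9 $5=11 $6=8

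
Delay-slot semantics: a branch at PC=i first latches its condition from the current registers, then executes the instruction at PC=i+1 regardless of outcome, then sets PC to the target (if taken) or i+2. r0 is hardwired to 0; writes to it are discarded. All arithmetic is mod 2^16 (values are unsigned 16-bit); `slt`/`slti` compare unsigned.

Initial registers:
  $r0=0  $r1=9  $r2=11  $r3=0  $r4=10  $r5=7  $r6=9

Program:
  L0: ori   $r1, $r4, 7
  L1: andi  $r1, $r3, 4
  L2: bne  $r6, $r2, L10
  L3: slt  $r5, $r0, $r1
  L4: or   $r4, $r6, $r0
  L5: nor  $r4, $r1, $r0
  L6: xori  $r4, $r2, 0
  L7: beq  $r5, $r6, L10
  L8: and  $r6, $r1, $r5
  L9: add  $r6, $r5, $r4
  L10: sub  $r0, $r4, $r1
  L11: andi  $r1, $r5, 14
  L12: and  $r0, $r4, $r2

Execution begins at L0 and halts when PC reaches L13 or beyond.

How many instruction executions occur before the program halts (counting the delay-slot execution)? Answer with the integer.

7

PC=0  ori   $r1, $r4, 7      | $r0=0 $r1=15 $r2=11 $r3=0 $r4=10 $r5=7 $r6=9
PC=1  andi  $r1, $r3, 4      | $r0=0 $r1=0 $r2=11 $r3=0 $r4=10 $r5=7 $r6=9
PC=2  bne  $r6, $r2, L10     | $r0=0 $r1=0 $r2=11 $r3=0 $r4=10 $r5=7 $r6=9  [TAKEN]
PC=3  slt  $r5, $r0, $r1     | $r0=0 $r1=0 $r2=11 $r3=0 $r4=10 $r5=0 $r6=9
PC=10 sub  $r0, $r4, $r1     | $r0=0 $r1=0 $r2=11 $r3=0 $r4=10 $r5=0 $r6=9
PC=11 andi  $r1, $r5, 14     | $r0=0 $r1=0 $r2=11 $r3=0 $r4=10 $r5=0 $r6=9
PC=12 and  $r0, $r4, $r2     | $r0=0 $r1=0 $r2=11 $r3=0 $r4=10 $r5=0 $r6=9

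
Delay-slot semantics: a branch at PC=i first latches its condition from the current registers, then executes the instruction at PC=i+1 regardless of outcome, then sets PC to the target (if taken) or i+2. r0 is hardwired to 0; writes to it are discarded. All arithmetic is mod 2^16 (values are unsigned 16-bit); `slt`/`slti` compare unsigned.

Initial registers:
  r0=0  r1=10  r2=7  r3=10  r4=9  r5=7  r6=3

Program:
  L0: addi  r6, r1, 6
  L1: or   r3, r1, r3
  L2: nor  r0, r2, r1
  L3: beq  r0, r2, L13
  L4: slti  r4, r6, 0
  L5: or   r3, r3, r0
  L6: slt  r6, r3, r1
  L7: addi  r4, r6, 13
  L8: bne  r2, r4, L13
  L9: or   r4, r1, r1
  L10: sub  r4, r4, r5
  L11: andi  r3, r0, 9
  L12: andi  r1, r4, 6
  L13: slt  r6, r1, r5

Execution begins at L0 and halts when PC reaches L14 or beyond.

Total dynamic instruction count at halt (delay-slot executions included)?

PC=0  addi  r6, r1, 6        | r0=0 r1=10 r2=7 r3=10 r4=9 r5=7 r6=16
PC=1  or   r3, r1, r3        | r0=0 r1=10 r2=7 r3=10 r4=9 r5=7 r6=16
PC=2  nor  r0, r2, r1        | r0=0 r1=10 r2=7 r3=10 r4=9 r5=7 r6=16
PC=3  beq  r0, r2, L13       | r0=0 r1=10 r2=7 r3=10 r4=9 r5=7 r6=16  [not taken]
PC=4  slti  r4, r6, 0        | r0=0 r1=10 r2=7 r3=10 r4=0 r5=7 r6=16
PC=5  or   r3, r3, r0        | r0=0 r1=10 r2=7 r3=10 r4=0 r5=7 r6=16
PC=6  slt  r6, r3, r1        | r0=0 r1=10 r2=7 r3=10 r4=0 r5=7 r6=0
PC=7  addi  r4, r6, 13       | r0=0 r1=10 r2=7 r3=10 r4=13 r5=7 r6=0
PC=8  bne  r2, r4, L13       | r0=0 r1=10 r2=7 r3=10 r4=13 r5=7 r6=0  [TAKEN]
PC=9  or   r4, r1, r1        | r0=0 r1=10 r2=7 r3=10 r4=10 r5=7 r6=0
PC=13 slt  r6, r1, r5        | r0=0 r1=10 r2=7 r3=10 r4=10 r5=7 r6=0

11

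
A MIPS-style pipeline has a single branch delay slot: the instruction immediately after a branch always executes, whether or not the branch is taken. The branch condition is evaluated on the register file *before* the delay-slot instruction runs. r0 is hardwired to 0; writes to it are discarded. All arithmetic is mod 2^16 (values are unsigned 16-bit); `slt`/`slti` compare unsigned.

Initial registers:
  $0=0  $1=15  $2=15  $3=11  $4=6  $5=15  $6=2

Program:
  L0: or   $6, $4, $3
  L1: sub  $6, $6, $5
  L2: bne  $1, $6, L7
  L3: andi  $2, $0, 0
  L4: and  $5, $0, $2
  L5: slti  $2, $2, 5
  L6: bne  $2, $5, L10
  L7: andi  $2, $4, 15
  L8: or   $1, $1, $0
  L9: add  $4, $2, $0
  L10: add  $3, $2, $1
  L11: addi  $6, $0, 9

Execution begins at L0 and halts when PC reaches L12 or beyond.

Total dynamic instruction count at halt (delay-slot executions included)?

[0] or   $6, $4, $3  →  {$0:0, $1:15, $2:15, $3:11, $4:6, $5:15, $6:15}
[1] sub  $6, $6, $5  →  {$0:0, $1:15, $2:15, $3:11, $4:6, $5:15, $6:0}
[2] bne  $1, $6, L7  →  {$0:0, $1:15, $2:15, $3:11, $4:6, $5:15, $6:0}  ⟨branch taken⟩
[3] andi  $2, $0, 0  →  {$0:0, $1:15, $2:0, $3:11, $4:6, $5:15, $6:0}
[7] andi  $2, $4, 15  →  {$0:0, $1:15, $2:6, $3:11, $4:6, $5:15, $6:0}
[8] or   $1, $1, $0  →  {$0:0, $1:15, $2:6, $3:11, $4:6, $5:15, $6:0}
[9] add  $4, $2, $0  →  {$0:0, $1:15, $2:6, $3:11, $4:6, $5:15, $6:0}
[10] add  $3, $2, $1  →  {$0:0, $1:15, $2:6, $3:21, $4:6, $5:15, $6:0}
[11] addi  $6, $0, 9  →  {$0:0, $1:15, $2:6, $3:21, $4:6, $5:15, $6:9}

9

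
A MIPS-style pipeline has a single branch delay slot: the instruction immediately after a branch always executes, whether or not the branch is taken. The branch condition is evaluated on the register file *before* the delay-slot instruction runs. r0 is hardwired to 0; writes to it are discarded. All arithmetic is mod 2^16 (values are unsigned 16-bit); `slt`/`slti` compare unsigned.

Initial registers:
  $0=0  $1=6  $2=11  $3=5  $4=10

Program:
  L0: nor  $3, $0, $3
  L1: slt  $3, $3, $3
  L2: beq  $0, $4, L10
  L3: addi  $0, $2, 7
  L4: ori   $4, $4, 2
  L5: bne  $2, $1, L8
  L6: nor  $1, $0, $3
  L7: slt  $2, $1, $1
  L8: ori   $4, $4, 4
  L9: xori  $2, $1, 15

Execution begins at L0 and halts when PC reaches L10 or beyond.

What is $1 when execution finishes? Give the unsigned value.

65535

PC=0  nor  $3, $0, $3        | $0=0 $1=6 $2=11 $3=65530 $4=10
PC=1  slt  $3, $3, $3        | $0=0 $1=6 $2=11 $3=0 $4=10
PC=2  beq  $0, $4, L10       | $0=0 $1=6 $2=11 $3=0 $4=10  [not taken]
PC=3  addi  $0, $2, 7        | $0=0 $1=6 $2=11 $3=0 $4=10
PC=4  ori   $4, $4, 2        | $0=0 $1=6 $2=11 $3=0 $4=10
PC=5  bne  $2, $1, L8        | $0=0 $1=6 $2=11 $3=0 $4=10  [TAKEN]
PC=6  nor  $1, $0, $3        | $0=0 $1=65535 $2=11 $3=0 $4=10
PC=8  ori   $4, $4, 4        | $0=0 $1=65535 $2=11 $3=0 $4=14
PC=9  xori  $2, $1, 15       | $0=0 $1=65535 $2=65520 $3=0 $4=14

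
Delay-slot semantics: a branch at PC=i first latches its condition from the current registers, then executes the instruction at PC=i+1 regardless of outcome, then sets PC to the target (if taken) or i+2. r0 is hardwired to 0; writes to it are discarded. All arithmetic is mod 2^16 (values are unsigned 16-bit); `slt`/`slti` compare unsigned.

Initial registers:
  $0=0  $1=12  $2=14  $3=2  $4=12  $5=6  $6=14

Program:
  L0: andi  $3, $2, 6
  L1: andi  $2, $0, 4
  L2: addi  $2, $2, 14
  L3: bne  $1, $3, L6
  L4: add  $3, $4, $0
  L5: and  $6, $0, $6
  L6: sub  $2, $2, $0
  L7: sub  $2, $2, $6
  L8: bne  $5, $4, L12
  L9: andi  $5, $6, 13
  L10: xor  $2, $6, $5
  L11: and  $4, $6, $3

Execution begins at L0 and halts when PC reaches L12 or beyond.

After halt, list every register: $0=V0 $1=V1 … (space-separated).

$0=0 $1=12 $2=0 $3=12 $4=12 $5=12 $6=14

PC=0  andi  $3, $2, 6        | $0=0 $1=12 $2=14 $3=6 $4=12 $5=6 $6=14
PC=1  andi  $2, $0, 4        | $0=0 $1=12 $2=0 $3=6 $4=12 $5=6 $6=14
PC=2  addi  $2, $2, 14       | $0=0 $1=12 $2=14 $3=6 $4=12 $5=6 $6=14
PC=3  bne  $1, $3, L6        | $0=0 $1=12 $2=14 $3=6 $4=12 $5=6 $6=14  [TAKEN]
PC=4  add  $3, $4, $0        | $0=0 $1=12 $2=14 $3=12 $4=12 $5=6 $6=14
PC=6  sub  $2, $2, $0        | $0=0 $1=12 $2=14 $3=12 $4=12 $5=6 $6=14
PC=7  sub  $2, $2, $6        | $0=0 $1=12 $2=0 $3=12 $4=12 $5=6 $6=14
PC=8  bne  $5, $4, L12       | $0=0 $1=12 $2=0 $3=12 $4=12 $5=6 $6=14  [TAKEN]
PC=9  andi  $5, $6, 13       | $0=0 $1=12 $2=0 $3=12 $4=12 $5=12 $6=14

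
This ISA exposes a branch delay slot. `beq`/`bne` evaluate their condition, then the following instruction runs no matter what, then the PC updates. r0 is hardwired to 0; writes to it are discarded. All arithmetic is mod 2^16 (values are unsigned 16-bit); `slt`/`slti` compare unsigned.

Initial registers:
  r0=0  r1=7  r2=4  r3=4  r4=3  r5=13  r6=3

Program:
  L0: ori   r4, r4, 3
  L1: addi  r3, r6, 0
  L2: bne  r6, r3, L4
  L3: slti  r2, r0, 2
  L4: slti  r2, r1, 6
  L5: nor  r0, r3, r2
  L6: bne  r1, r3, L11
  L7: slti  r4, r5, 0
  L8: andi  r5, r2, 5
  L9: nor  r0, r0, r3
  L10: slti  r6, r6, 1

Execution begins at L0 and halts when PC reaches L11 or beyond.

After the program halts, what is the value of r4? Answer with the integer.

0

[0] ori   r4, r4, 3  →  {r0:0, r1:7, r2:4, r3:4, r4:3, r5:13, r6:3}
[1] addi  r3, r6, 0  →  {r0:0, r1:7, r2:4, r3:3, r4:3, r5:13, r6:3}
[2] bne  r6, r3, L4  →  {r0:0, r1:7, r2:4, r3:3, r4:3, r5:13, r6:3}  ⟨branch fallthrough⟩
[3] slti  r2, r0, 2  →  {r0:0, r1:7, r2:1, r3:3, r4:3, r5:13, r6:3}
[4] slti  r2, r1, 6  →  {r0:0, r1:7, r2:0, r3:3, r4:3, r5:13, r6:3}
[5] nor  r0, r3, r2  →  {r0:0, r1:7, r2:0, r3:3, r4:3, r5:13, r6:3}
[6] bne  r1, r3, L11  →  {r0:0, r1:7, r2:0, r3:3, r4:3, r5:13, r6:3}  ⟨branch taken⟩
[7] slti  r4, r5, 0  →  {r0:0, r1:7, r2:0, r3:3, r4:0, r5:13, r6:3}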